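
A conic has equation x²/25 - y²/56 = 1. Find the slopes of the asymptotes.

Center (0, 0). The positive term is the x-term, so the transverse axis is horizontal; a² = 25, b² = 56.
For a horizontal hyperbola the asymptotes have slope ±b/a.
Here that is ±2√14/5.

2√14/5 and -2√14/5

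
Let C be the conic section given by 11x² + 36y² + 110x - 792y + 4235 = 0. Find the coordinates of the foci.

(-10, 11) and (0, 11)

Rearranging, 11(x² + 10x) + 36(y² - 22y) = -4235.
Completing the square gives 11(x + 5)² + 36(y - 11)² = -4235 + 275 + 4356 = 396.
Dividing both sides by 396: (x + 5)²/36 + (y - 11)²/11 = 1
Ellipse, center (-5, 11), major axis horizontal; a² = 36, b² = 11.
c² = a² - b² = 36 - 11 = 25, so c = 5.
Foci lie on the horizontal axis through the center: (h ± c, k).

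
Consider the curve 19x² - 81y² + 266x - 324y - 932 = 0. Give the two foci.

Collect terms: 19(x² + 14x) -81(y² + 4y) = 932
Complete the square: 19(x + 7)² -81(y + 2)² = 932 + 931 - 324 = 1539
Divide through by 1539 to get (x + 7)²/81 - (y + 2)²/19 = 1.
Hyperbola, center (-7, -2), transverse axis horizontal; a² = 81, b² = 19.
c² = a² + b² = 81 + 19 = 100, so c = 10.
Foci lie on the horizontal axis through the center: (h ± c, k).

(-17, -2) and (3, -2)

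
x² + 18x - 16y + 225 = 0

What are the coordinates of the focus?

Only x is squared. Complete the square in x: (x + 9)² = 16(y - 9).
Vertex (-9, 9); 4p = 16 so p = 4. Opens up.
Focus is p units from the vertex along the axis: (h, k + p).

(-9, 13)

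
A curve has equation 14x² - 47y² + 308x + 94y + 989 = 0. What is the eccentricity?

Group the x- and y-terms: 14(x² + 22x) -47(y² - 2y) = -989
Complete the square in x and y: 14(x + 11)² -47(y - 1)² = -989 + 1694 - 47 = 658
Divide by 658: (x + 11)²/47 - (y - 1)²/14 = 1
Hyperbola, center (-11, 1), transverse axis horizontal; a² = 47, b² = 14.
c² = a² + b² = 61, so c = √61.
e = c/a = √61/√47 = √2867/47.

e = √2867/47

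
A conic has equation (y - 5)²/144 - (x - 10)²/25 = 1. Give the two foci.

Center (10, 5). The positive term is the y-term, so the transverse axis is vertical; a² = 144, b² = 25.
c² = a² + b² = 144 + 25 = 169, so c = 13.
Foci lie on the vertical axis through the center: (h, k ± c).

(10, -8) and (10, 18)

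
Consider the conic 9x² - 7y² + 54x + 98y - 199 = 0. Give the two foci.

Rearranging, 9(x² + 6x) -7(y² - 14y) = 199.
Complete the square in x and y: 9(x + 3)² -7(y - 7)² = 199 + 81 - 343 = -63
Divide through by -63 to get (y - 7)²/9 - (x + 3)²/7 = 1.
Hyperbola, center (-3, 7), transverse axis vertical; a² = 9, b² = 7.
c² = a² + b² = 9 + 7 = 16, so c = 4.
Foci lie on the vertical axis through the center: (h, k ± c).

(-3, 3) and (-3, 11)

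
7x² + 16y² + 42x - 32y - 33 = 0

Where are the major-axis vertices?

7(x² + 6x) + 16(y² - 2y) = 33
Complete the square: 7(x + 3)² + 16(y - 1)² = 33 + 63 + 16 = 112
Dividing both sides by 112: (x + 3)²/16 + (y - 1)²/7 = 1
Ellipse, center (-3, 1), major axis horizontal; a² = 16, b² = 7.
a = 4. Vertices at (h ± a, k).

(-7, 1) and (1, 1)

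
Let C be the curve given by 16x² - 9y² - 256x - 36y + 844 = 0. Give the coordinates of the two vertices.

Rearranging, 16(x² - 16x) -9(y² + 4y) = -844.
16(x - 8)² -9(y + 2)² = -844 + 1024 - 36 = 144
Dividing both sides by 144: (x - 8)²/9 - (y + 2)²/16 = 1
Hyperbola, center (8, -2), transverse axis horizontal; a² = 9, b² = 16.
a = 3. Vertices at (h ± a, k).

(5, -2) and (11, -2)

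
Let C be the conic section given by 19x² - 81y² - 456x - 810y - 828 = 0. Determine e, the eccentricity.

Collect terms: 19(x² - 24x) -81(y² + 10y) = 828
19(x - 12)² -81(y + 5)² = 828 + 2736 - 2025 = 1539
Dividing both sides by 1539: (x - 12)²/81 - (y + 5)²/19 = 1
Hyperbola, center (12, -5), transverse axis horizontal; a² = 81, b² = 19.
c² = a² + b² = 100, so c = 10.
e = c/a = 10/9.

e = 10/9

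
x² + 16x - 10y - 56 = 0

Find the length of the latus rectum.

10

Only x is squared. Complete the square in x: (x + 8)² = 10(y + 12).
Vertex (-8, -12); 4p = 10 so p = 5/2. Opens up.
Latus rectum length = |4p| = 10.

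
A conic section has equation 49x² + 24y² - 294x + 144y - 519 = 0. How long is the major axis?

14

Collect terms: 49(x² - 6x) + 24(y² + 6y) = 519
Completing the square gives 49(x - 3)² + 24(y + 3)² = 519 + 441 + 216 = 1176.
Divide through by 1176 to get (x - 3)²/24 + (y + 3)²/49 = 1.
Ellipse, center (3, -3), major axis vertical; a² = 49, b² = 24.
a² = 49 so a = 7; the major axis has length 2a = 14.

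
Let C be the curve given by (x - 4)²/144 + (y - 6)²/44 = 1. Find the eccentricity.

e = 5/6

Center (4, 6). The larger denominator 144 sits under the x-term, so the major axis is horizontal; a² = 144, b² = 44.
c² = a² - b² = 100, so c = 10.
e = c/a = 10/12 = 5/6.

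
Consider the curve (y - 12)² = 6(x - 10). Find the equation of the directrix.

x = 17/2

Vertex (10, 12); 4p = 6 so p = 3/2. Opens right.
Directrix is the vertical line x = h − p = 10 − (3/2) = 17/2.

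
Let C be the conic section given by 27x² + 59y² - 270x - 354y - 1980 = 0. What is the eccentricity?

Group the x- and y-terms: 27(x² - 10x) + 59(y² - 6y) = 1980
27(x - 5)² + 59(y - 3)² = 1980 + 675 + 531 = 3186
Dividing both sides by 3186: (x - 5)²/118 + (y - 3)²/54 = 1
Ellipse, center (5, 3), major axis horizontal; a² = 118, b² = 54.
c² = a² - b² = 64, so c = 8.
e = c/a = 8/√118 = 4√118/59.

e = 4√118/59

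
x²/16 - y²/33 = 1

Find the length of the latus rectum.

Center (0, 0). The positive term is the x-term, so the transverse axis is horizontal; a² = 16, b² = 33.
Latus rectum length = 2b²/a = 2·33/4 = 33/2.

33/2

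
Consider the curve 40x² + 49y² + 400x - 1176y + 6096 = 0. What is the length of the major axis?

14

Group the x- and y-terms: 40(x² + 10x) + 49(y² - 24y) = -6096
Complete the square in x and y: 40(x + 5)² + 49(y - 12)² = -6096 + 1000 + 7056 = 1960
Dividing both sides by 1960: (x + 5)²/49 + (y - 12)²/40 = 1
Ellipse, center (-5, 12), major axis horizontal; a² = 49, b² = 40.
a² = 49 so a = 7; the major axis has length 2a = 14.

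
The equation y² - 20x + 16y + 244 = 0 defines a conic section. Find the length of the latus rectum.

20

Only y is squared. Complete the square in y: (y + 8)² = 20(x - 9).
Vertex (9, -8); 4p = 20 so p = 5. Opens right.
Latus rectum length = |4p| = 20.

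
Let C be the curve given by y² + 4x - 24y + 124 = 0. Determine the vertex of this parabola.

Only y is squared. Complete the square in y: (y - 12)² = -4(x - 5).
Vertex (5, 12); 4p = -4 so p = -1. Opens left.

(5, 12)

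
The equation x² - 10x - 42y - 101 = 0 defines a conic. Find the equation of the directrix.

Only x is squared. Complete the square in x: (x - 5)² = 42(y + 3).
Vertex (5, -3); 4p = 42 so p = 21/2. Opens up.
Directrix is the horizontal line y = k − p = -3 − (21/2) = -27/2.

y = -27/2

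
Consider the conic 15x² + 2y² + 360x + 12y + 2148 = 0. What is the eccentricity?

e = √195/15

Rearranging, 15(x² + 24x) + 2(y² + 6y) = -2148.
Complete the square: 15(x + 12)² + 2(y + 3)² = -2148 + 2160 + 18 = 30
Divide by 30: (x + 12)²/2 + (y + 3)²/15 = 1
Ellipse, center (-12, -3), major axis vertical; a² = 15, b² = 2.
c² = a² - b² = 13, so c = √13.
e = c/a = √13/√15 = √195/15.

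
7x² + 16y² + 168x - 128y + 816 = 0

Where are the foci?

(-18, 4) and (-6, 4)

Collect terms: 7(x² + 24x) + 16(y² - 8y) = -816
Complete the square: 7(x + 12)² + 16(y - 4)² = -816 + 1008 + 256 = 448
Divide by 448: (x + 12)²/64 + (y - 4)²/28 = 1
Ellipse, center (-12, 4), major axis horizontal; a² = 64, b² = 28.
c² = a² - b² = 64 - 28 = 36, so c = 6.
Foci lie on the horizontal axis through the center: (h ± c, k).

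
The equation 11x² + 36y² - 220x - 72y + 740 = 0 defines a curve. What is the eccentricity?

Rearranging, 11(x² - 20x) + 36(y² - 2y) = -740.
Completing the square gives 11(x - 10)² + 36(y - 1)² = -740 + 1100 + 36 = 396.
Divide through by 396 to get (x - 10)²/36 + (y - 1)²/11 = 1.
Ellipse, center (10, 1), major axis horizontal; a² = 36, b² = 11.
c² = a² - b² = 25, so c = 5.
e = c/a = 5/6.

e = 5/6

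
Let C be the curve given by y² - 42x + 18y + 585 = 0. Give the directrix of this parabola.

Only y is squared. Complete the square in y: (y + 9)² = 42(x - 12).
Vertex (12, -9); 4p = 42 so p = 21/2. Opens right.
Directrix is the vertical line x = h − p = 12 − (21/2) = 3/2.

x = 3/2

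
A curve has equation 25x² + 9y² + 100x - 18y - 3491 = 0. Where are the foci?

Group: 25(x² + 4x) + 9(y² - 2y) = 3491
Complete the square in x and y: 25(x + 2)² + 9(y - 1)² = 3491 + 100 + 9 = 3600
Divide by 3600: (x + 2)²/144 + (y - 1)²/400 = 1
Ellipse, center (-2, 1), major axis vertical; a² = 400, b² = 144.
c² = a² - b² = 400 - 144 = 256, so c = 16.
Foci lie on the vertical axis through the center: (h, k ± c).

(-2, -15) and (-2, 17)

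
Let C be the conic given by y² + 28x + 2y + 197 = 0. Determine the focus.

Only y is squared. Complete the square in y: (y + 1)² = -28(x + 7).
Vertex (-7, -1); 4p = -28 so p = -7. Opens left.
Focus is p units from the vertex along the axis: (h + p, k).

(-14, -1)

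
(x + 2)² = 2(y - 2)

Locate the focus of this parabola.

Vertex (-2, 2); 4p = 2 so p = 1/2. Opens up.
Focus is p units from the vertex along the axis: (h, k + p).

(-2, 5/2)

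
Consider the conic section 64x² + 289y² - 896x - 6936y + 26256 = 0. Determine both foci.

(-8, 12) and (22, 12)

64(x² - 14x) + 289(y² - 24y) = -26256
Completing the square gives 64(x - 7)² + 289(y - 12)² = -26256 + 3136 + 41616 = 18496.
Divide through by 18496 to get (x - 7)²/289 + (y - 12)²/64 = 1.
Ellipse, center (7, 12), major axis horizontal; a² = 289, b² = 64.
c² = a² - b² = 289 - 64 = 225, so c = 15.
Foci lie on the horizontal axis through the center: (h ± c, k).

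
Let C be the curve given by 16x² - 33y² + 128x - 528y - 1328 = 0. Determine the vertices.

(-4, -12) and (-4, -4)

Rearranging, 16(x² + 8x) -33(y² + 16y) = 1328.
Complete the square in x and y: 16(x + 4)² -33(y + 8)² = 1328 + 256 - 2112 = -528
Dividing both sides by -528: (y + 8)²/16 - (x + 4)²/33 = 1
Hyperbola, center (-4, -8), transverse axis vertical; a² = 16, b² = 33.
a = 4. Vertices at (h, k ± a).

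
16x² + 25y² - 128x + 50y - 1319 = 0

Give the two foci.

Rearranging, 16(x² - 8x) + 25(y² + 2y) = 1319.
16(x - 4)² + 25(y + 1)² = 1319 + 256 + 25 = 1600
Dividing both sides by 1600: (x - 4)²/100 + (y + 1)²/64 = 1
Ellipse, center (4, -1), major axis horizontal; a² = 100, b² = 64.
c² = a² - b² = 100 - 64 = 36, so c = 6.
Foci lie on the horizontal axis through the center: (h ± c, k).

(-2, -1) and (10, -1)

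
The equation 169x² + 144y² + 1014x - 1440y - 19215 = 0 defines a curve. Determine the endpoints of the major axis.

(-3, -8) and (-3, 18)

Group the x- and y-terms: 169(x² + 6x) + 144(y² - 10y) = 19215
169(x + 3)² + 144(y - 5)² = 19215 + 1521 + 3600 = 24336
Divide through by 24336 to get (x + 3)²/144 + (y - 5)²/169 = 1.
Ellipse, center (-3, 5), major axis vertical; a² = 169, b² = 144.
a = 13. Vertices at (h, k ± a).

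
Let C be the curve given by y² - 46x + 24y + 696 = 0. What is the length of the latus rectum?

Only y is squared. Complete the square in y: (y + 12)² = 46(x - 12).
Vertex (12, -12); 4p = 46 so p = 23/2. Opens right.
Latus rectum length = |4p| = 46.

46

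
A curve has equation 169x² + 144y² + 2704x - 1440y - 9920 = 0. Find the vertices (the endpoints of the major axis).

(-8, -8) and (-8, 18)

Group: 169(x² + 16x) + 144(y² - 10y) = 9920
169(x + 8)² + 144(y - 5)² = 9920 + 10816 + 3600 = 24336
Divide through by 24336 to get (x + 8)²/144 + (y - 5)²/169 = 1.
Ellipse, center (-8, 5), major axis vertical; a² = 169, b² = 144.
a = 13. Vertices at (h, k ± a).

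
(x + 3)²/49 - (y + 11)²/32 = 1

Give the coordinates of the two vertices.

Center (-3, -11). The positive term is the x-term, so the transverse axis is horizontal; a² = 49, b² = 32.
a = 7. Vertices at (h ± a, k).

(-10, -11) and (4, -11)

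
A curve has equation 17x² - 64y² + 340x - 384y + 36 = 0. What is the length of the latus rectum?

Group: 17(x² + 20x) -64(y² + 6y) = -36
17(x + 10)² -64(y + 3)² = -36 + 1700 - 576 = 1088
Divide by 1088: (x + 10)²/64 - (y + 3)²/17 = 1
Hyperbola, center (-10, -3), transverse axis horizontal; a² = 64, b² = 17.
Latus rectum length = 2b²/a = 2·17/8 = 17/4.

17/4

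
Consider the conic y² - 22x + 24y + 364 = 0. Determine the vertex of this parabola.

(10, -12)

Only y is squared. Complete the square in y: (y + 12)² = 22(x - 10).
Vertex (10, -12); 4p = 22 so p = 11/2. Opens right.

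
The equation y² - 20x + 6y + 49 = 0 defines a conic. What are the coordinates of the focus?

(7, -3)

Only y is squared. Complete the square in y: (y + 3)² = 20(x - 2).
Vertex (2, -3); 4p = 20 so p = 5. Opens right.
Focus is p units from the vertex along the axis: (h + p, k).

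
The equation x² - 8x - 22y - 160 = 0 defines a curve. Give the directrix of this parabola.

Only x is squared. Complete the square in x: (x - 4)² = 22(y + 8).
Vertex (4, -8); 4p = 22 so p = 11/2. Opens up.
Directrix is the horizontal line y = k − p = -8 − (11/2) = -27/2.

y = -27/2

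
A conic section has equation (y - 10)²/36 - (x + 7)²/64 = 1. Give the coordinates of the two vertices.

Center (-7, 10). The positive term is the y-term, so the transverse axis is vertical; a² = 36, b² = 64.
a = 6. Vertices at (h, k ± a).

(-7, 4) and (-7, 16)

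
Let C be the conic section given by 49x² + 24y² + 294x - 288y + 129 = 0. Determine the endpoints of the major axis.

(-3, -1) and (-3, 13)

Rearranging, 49(x² + 6x) + 24(y² - 12y) = -129.
Completing the square gives 49(x + 3)² + 24(y - 6)² = -129 + 441 + 864 = 1176.
Dividing both sides by 1176: (x + 3)²/24 + (y - 6)²/49 = 1
Ellipse, center (-3, 6), major axis vertical; a² = 49, b² = 24.
a = 7. Vertices at (h, k ± a).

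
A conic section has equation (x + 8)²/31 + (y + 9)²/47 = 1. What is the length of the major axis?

Center (-8, -9). The larger denominator 47 sits under the y-term, so the major axis is vertical; a² = 47, b² = 31.
a² = 47 so a = √47; the major axis has length 2a = 2√47.

2√47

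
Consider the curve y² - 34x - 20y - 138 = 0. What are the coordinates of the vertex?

(-7, 10)

Only y is squared. Complete the square in y: (y - 10)² = 34(x + 7).
Vertex (-7, 10); 4p = 34 so p = 17/2. Opens right.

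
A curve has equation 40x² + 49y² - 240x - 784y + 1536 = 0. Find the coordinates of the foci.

(0, 8) and (6, 8)

40(x² - 6x) + 49(y² - 16y) = -1536
Complete the square in x and y: 40(x - 3)² + 49(y - 8)² = -1536 + 360 + 3136 = 1960
Divide by 1960: (x - 3)²/49 + (y - 8)²/40 = 1
Ellipse, center (3, 8), major axis horizontal; a² = 49, b² = 40.
c² = a² - b² = 49 - 40 = 9, so c = 3.
Foci lie on the horizontal axis through the center: (h ± c, k).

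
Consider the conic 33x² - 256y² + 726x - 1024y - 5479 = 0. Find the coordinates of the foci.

(-28, -2) and (6, -2)

Group: 33(x² + 22x) -256(y² + 4y) = 5479
Complete the square in x and y: 33(x + 11)² -256(y + 2)² = 5479 + 3993 - 1024 = 8448
Divide by 8448: (x + 11)²/256 - (y + 2)²/33 = 1
Hyperbola, center (-11, -2), transverse axis horizontal; a² = 256, b² = 33.
c² = a² + b² = 256 + 33 = 289, so c = 17.
Foci lie on the horizontal axis through the center: (h ± c, k).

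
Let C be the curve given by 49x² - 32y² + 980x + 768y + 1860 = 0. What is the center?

49(x² + 20x) -32(y² - 24y) = -1860
Completing the square gives 49(x + 10)² -32(y - 12)² = -1860 + 4900 - 4608 = -1568.
Divide by -1568: (y - 12)²/49 - (x + 10)²/32 = 1
Hyperbola with center (-10, 12).

(-10, 12)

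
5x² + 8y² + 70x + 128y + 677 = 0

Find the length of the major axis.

Group: 5(x² + 14x) + 8(y² + 16y) = -677
5(x + 7)² + 8(y + 8)² = -677 + 245 + 512 = 80
Divide by 80: (x + 7)²/16 + (y + 8)²/10 = 1
Ellipse, center (-7, -8), major axis horizontal; a² = 16, b² = 10.
a² = 16 so a = 4; the major axis has length 2a = 8.

8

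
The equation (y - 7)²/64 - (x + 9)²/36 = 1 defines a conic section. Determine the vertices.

(-9, -1) and (-9, 15)

Center (-9, 7). The positive term is the y-term, so the transverse axis is vertical; a² = 64, b² = 36.
a = 8. Vertices at (h, k ± a).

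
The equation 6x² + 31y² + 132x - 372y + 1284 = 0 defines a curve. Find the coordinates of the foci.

Collect terms: 6(x² + 22x) + 31(y² - 12y) = -1284
Completing the square gives 6(x + 11)² + 31(y - 6)² = -1284 + 726 + 1116 = 558.
Dividing both sides by 558: (x + 11)²/93 + (y - 6)²/18 = 1
Ellipse, center (-11, 6), major axis horizontal; a² = 93, b² = 18.
c² = a² - b² = 93 - 18 = 75, so c = 5√3.
Foci lie on the horizontal axis through the center: (h ± c, k).

(-11 - 5√3, 6) and (-11 + 5√3, 6)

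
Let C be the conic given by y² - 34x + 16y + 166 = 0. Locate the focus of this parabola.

(23/2, -8)

Only y is squared. Complete the square in y: (y + 8)² = 34(x - 3).
Vertex (3, -8); 4p = 34 so p = 17/2. Opens right.
Focus is p units from the vertex along the axis: (h + p, k).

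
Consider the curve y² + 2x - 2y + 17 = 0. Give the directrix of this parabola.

x = -15/2

Only y is squared. Complete the square in y: (y - 1)² = -2(x + 8).
Vertex (-8, 1); 4p = -2 so p = -1/2. Opens left.
Directrix is the vertical line x = h − p = -8 − (-1/2) = -15/2.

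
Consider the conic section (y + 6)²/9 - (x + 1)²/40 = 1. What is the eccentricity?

e = 7/3

Center (-1, -6). The positive term is the y-term, so the transverse axis is vertical; a² = 9, b² = 40.
c² = a² + b² = 49, so c = 7.
e = c/a = 7/3.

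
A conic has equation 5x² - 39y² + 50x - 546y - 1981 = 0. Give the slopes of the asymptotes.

√195/39 and -√195/39

Group: 5(x² + 10x) -39(y² + 14y) = 1981
Completing the square gives 5(x + 5)² -39(y + 7)² = 1981 + 125 - 1911 = 195.
Divide by 195: (x + 5)²/39 - (y + 7)²/5 = 1
Hyperbola, center (-5, -7), transverse axis horizontal; a² = 39, b² = 5.
For a horizontal hyperbola the asymptotes have slope ±b/a.
Here that is ±√5/√39 = ±√195/39.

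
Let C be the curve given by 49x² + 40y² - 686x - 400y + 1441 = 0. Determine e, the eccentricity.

Rearranging, 49(x² - 14x) + 40(y² - 10y) = -1441.
49(x - 7)² + 40(y - 5)² = -1441 + 2401 + 1000 = 1960
Dividing both sides by 1960: (x - 7)²/40 + (y - 5)²/49 = 1
Ellipse, center (7, 5), major axis vertical; a² = 49, b² = 40.
c² = a² - b² = 9, so c = 3.
e = c/a = 3/7.

e = 3/7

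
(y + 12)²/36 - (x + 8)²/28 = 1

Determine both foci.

(-8, -20) and (-8, -4)

Center (-8, -12). The positive term is the y-term, so the transverse axis is vertical; a² = 36, b² = 28.
c² = a² + b² = 36 + 28 = 64, so c = 8.
Foci lie on the vertical axis through the center: (h, k ± c).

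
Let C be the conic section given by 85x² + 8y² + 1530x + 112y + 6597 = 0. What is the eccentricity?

Rearranging, 85(x² + 18x) + 8(y² + 14y) = -6597.
85(x + 9)² + 8(y + 7)² = -6597 + 6885 + 392 = 680
Divide through by 680 to get (x + 9)²/8 + (y + 7)²/85 = 1.
Ellipse, center (-9, -7), major axis vertical; a² = 85, b² = 8.
c² = a² - b² = 77, so c = √77.
e = c/a = √77/√85 = √6545/85.

e = √6545/85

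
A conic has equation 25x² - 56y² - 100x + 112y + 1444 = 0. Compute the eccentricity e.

e = 9/5

Group the x- and y-terms: 25(x² - 4x) -56(y² - 2y) = -1444
25(x - 2)² -56(y - 1)² = -1444 + 100 - 56 = -1400
Divide through by -1400 to get (y - 1)²/25 - (x - 2)²/56 = 1.
Hyperbola, center (2, 1), transverse axis vertical; a² = 25, b² = 56.
c² = a² + b² = 81, so c = 9.
e = c/a = 9/5.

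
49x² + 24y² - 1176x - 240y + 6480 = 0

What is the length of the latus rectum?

48/7

Collect terms: 49(x² - 24x) + 24(y² - 10y) = -6480
Complete the square in x and y: 49(x - 12)² + 24(y - 5)² = -6480 + 7056 + 600 = 1176
Divide through by 1176 to get (x - 12)²/24 + (y - 5)²/49 = 1.
Ellipse, center (12, 5), major axis vertical; a² = 49, b² = 24.
Latus rectum length = 2b²/a = 2·24/7 = 48/7.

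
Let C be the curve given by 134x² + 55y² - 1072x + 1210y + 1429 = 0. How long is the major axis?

2√134

Group the x- and y-terms: 134(x² - 8x) + 55(y² + 22y) = -1429
134(x - 4)² + 55(y + 11)² = -1429 + 2144 + 6655 = 7370
Dividing both sides by 7370: (x - 4)²/55 + (y + 11)²/134 = 1
Ellipse, center (4, -11), major axis vertical; a² = 134, b² = 55.
a² = 134 so a = √134; the major axis has length 2a = 2√134.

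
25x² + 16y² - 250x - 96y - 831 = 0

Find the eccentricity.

25(x² - 10x) + 16(y² - 6y) = 831
Completing the square gives 25(x - 5)² + 16(y - 3)² = 831 + 625 + 144 = 1600.
Divide by 1600: (x - 5)²/64 + (y - 3)²/100 = 1
Ellipse, center (5, 3), major axis vertical; a² = 100, b² = 64.
c² = a² - b² = 36, so c = 6.
e = c/a = 6/10 = 3/5.

e = 3/5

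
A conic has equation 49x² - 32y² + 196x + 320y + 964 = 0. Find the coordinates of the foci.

Group the x- and y-terms: 49(x² + 4x) -32(y² - 10y) = -964
Complete the square in x and y: 49(x + 2)² -32(y - 5)² = -964 + 196 - 800 = -1568
Divide through by -1568 to get (y - 5)²/49 - (x + 2)²/32 = 1.
Hyperbola, center (-2, 5), transverse axis vertical; a² = 49, b² = 32.
c² = a² + b² = 49 + 32 = 81, so c = 9.
Foci lie on the vertical axis through the center: (h, k ± c).

(-2, -4) and (-2, 14)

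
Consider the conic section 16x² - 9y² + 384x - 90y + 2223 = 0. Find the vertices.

16(x² + 24x) -9(y² + 10y) = -2223
Complete the square: 16(x + 12)² -9(y + 5)² = -2223 + 2304 - 225 = -144
Divide through by -144 to get (y + 5)²/16 - (x + 12)²/9 = 1.
Hyperbola, center (-12, -5), transverse axis vertical; a² = 16, b² = 9.
a = 4. Vertices at (h, k ± a).

(-12, -9) and (-12, -1)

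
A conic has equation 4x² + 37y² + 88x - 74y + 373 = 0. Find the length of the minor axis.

Group the x- and y-terms: 4(x² + 22x) + 37(y² - 2y) = -373
4(x + 11)² + 37(y - 1)² = -373 + 484 + 37 = 148
Divide through by 148 to get (x + 11)²/37 + (y - 1)²/4 = 1.
Ellipse, center (-11, 1), major axis horizontal; a² = 37, b² = 4.
b² = 4 so b = 2; the minor axis has length 2b = 4.

4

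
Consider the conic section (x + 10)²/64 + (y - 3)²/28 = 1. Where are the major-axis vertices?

Center (-10, 3). The larger denominator 64 sits under the x-term, so the major axis is horizontal; a² = 64, b² = 28.
a = 8. Vertices at (h ± a, k).

(-18, 3) and (-2, 3)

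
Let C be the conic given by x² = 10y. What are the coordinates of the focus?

Vertex (0, 0); 4p = 10 so p = 5/2. Opens up.
Focus is p units from the vertex along the axis: (h, k + p).

(0, 5/2)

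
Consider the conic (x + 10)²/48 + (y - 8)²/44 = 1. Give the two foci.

(-12, 8) and (-8, 8)

Center (-10, 8). The larger denominator 48 sits under the x-term, so the major axis is horizontal; a² = 48, b² = 44.
c² = a² - b² = 48 - 44 = 4, so c = 2.
Foci lie on the horizontal axis through the center: (h ± c, k).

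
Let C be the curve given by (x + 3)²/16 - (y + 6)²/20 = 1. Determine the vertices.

(-7, -6) and (1, -6)

Center (-3, -6). The positive term is the x-term, so the transverse axis is horizontal; a² = 16, b² = 20.
a = 4. Vertices at (h ± a, k).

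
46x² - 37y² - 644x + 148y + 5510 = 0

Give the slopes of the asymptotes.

√1702/37 and -√1702/37

Collect terms: 46(x² - 14x) -37(y² - 4y) = -5510
46(x - 7)² -37(y - 2)² = -5510 + 2254 - 148 = -3404
Dividing both sides by -3404: (y - 2)²/92 - (x - 7)²/74 = 1
Hyperbola, center (7, 2), transverse axis vertical; a² = 92, b² = 74.
For a vertical hyperbola the asymptotes have slope ±a/b.
Here that is ±2√23/√74 = ±√1702/37.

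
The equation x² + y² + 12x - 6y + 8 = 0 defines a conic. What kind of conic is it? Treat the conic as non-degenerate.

No xy term. Coefficients of x² and y² are A = 1, C = 1.
A = C (same sign) ⇒ circle.

circle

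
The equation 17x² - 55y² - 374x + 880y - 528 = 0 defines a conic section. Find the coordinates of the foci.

(11, 8 - 6√2) and (11, 8 + 6√2)

Rearranging, 17(x² - 22x) -55(y² - 16y) = 528.
17(x - 11)² -55(y - 8)² = 528 + 2057 - 3520 = -935
Dividing both sides by -935: (y - 8)²/17 - (x - 11)²/55 = 1
Hyperbola, center (11, 8), transverse axis vertical; a² = 17, b² = 55.
c² = a² + b² = 17 + 55 = 72, so c = 6√2.
Foci lie on the vertical axis through the center: (h, k ± c).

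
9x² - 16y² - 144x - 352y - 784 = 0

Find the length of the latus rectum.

9(x² - 16x) -16(y² + 22y) = 784
9(x - 8)² -16(y + 11)² = 784 + 576 - 1936 = -576
Divide through by -576 to get (y + 11)²/36 - (x - 8)²/64 = 1.
Hyperbola, center (8, -11), transverse axis vertical; a² = 36, b² = 64.
Latus rectum length = 2b²/a = 2·64/6 = 64/3.

64/3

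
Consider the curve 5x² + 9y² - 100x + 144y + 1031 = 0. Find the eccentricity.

e = 2/3

Rearranging, 5(x² - 20x) + 9(y² + 16y) = -1031.
5(x - 10)² + 9(y + 8)² = -1031 + 500 + 576 = 45
Divide by 45: (x - 10)²/9 + (y + 8)²/5 = 1
Ellipse, center (10, -8), major axis horizontal; a² = 9, b² = 5.
c² = a² - b² = 4, so c = 2.
e = c/a = 2/3.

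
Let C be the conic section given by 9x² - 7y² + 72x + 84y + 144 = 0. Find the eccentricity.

Group: 9(x² + 8x) -7(y² - 12y) = -144
Complete the square: 9(x + 4)² -7(y - 6)² = -144 + 144 - 252 = -252
Dividing both sides by -252: (y - 6)²/36 - (x + 4)²/28 = 1
Hyperbola, center (-4, 6), transverse axis vertical; a² = 36, b² = 28.
c² = a² + b² = 64, so c = 8.
e = c/a = 8/6 = 4/3.

e = 4/3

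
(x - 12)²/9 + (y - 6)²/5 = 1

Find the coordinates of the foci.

(10, 6) and (14, 6)

Center (12, 6). The larger denominator 9 sits under the x-term, so the major axis is horizontal; a² = 9, b² = 5.
c² = a² - b² = 9 - 5 = 4, so c = 2.
Foci lie on the horizontal axis through the center: (h ± c, k).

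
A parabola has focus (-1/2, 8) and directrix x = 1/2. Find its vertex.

(0, 8)

The vertex is the midpoint between the focus and the directrix along the axis of symmetry.
Axis is horizontal (directrix is vertical). Vertex x-coordinate = (-1/2 + 1/2)/2 = 0; y-coordinate = 8.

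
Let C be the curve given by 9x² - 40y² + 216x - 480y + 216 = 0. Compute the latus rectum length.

Collect terms: 9(x² + 24x) -40(y² + 12y) = -216
Complete the square in x and y: 9(x + 12)² -40(y + 6)² = -216 + 1296 - 1440 = -360
Dividing both sides by -360: (y + 6)²/9 - (x + 12)²/40 = 1
Hyperbola, center (-12, -6), transverse axis vertical; a² = 9, b² = 40.
Latus rectum length = 2b²/a = 2·40/3 = 80/3.

80/3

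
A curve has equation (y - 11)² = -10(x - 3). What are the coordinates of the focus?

Vertex (3, 11); 4p = -10 so p = -5/2. Opens left.
Focus is p units from the vertex along the axis: (h + p, k).

(1/2, 11)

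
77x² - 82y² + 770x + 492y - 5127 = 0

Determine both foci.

Rearranging, 77(x² + 10x) -82(y² - 6y) = 5127.
77(x + 5)² -82(y - 3)² = 5127 + 1925 - 738 = 6314
Divide through by 6314 to get (x + 5)²/82 - (y - 3)²/77 = 1.
Hyperbola, center (-5, 3), transverse axis horizontal; a² = 82, b² = 77.
c² = a² + b² = 82 + 77 = 159, so c = √159.
Foci lie on the horizontal axis through the center: (h ± c, k).

(-5 - √159, 3) and (-5 + √159, 3)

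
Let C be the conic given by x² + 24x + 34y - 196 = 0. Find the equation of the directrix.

y = 37/2

Only x is squared. Complete the square in x: (x + 12)² = -34(y - 10).
Vertex (-12, 10); 4p = -34 so p = -17/2. Opens down.
Directrix is the horizontal line y = k − p = 10 − (-17/2) = 37/2.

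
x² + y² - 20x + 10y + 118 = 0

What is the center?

(x² - 20x) + (y² + 10y) = -118
Complete the square in x and y: (x - 10)² + (y + 5)² = -118 + 100 + 25 = 7
So (x - 10)² + (y + 5)² = 7.
Circle centered at (10, -5) with r² = 7.

(10, -5)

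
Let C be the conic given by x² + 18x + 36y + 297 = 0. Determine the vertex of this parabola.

(-9, -6)

Only x is squared. Complete the square in x: (x + 9)² = -36(y + 6).
Vertex (-9, -6); 4p = -36 so p = -9. Opens down.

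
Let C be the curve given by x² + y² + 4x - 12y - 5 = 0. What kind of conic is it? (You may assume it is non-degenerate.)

circle

No xy term. Coefficients of x² and y² are A = 1, C = 1.
A = C (same sign) ⇒ circle.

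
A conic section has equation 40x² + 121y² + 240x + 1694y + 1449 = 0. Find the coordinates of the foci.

Group the x- and y-terms: 40(x² + 6x) + 121(y² + 14y) = -1449
Complete the square in x and y: 40(x + 3)² + 121(y + 7)² = -1449 + 360 + 5929 = 4840
Divide by 4840: (x + 3)²/121 + (y + 7)²/40 = 1
Ellipse, center (-3, -7), major axis horizontal; a² = 121, b² = 40.
c² = a² - b² = 121 - 40 = 81, so c = 9.
Foci lie on the horizontal axis through the center: (h ± c, k).

(-12, -7) and (6, -7)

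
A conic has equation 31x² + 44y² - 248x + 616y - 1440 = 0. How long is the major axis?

Rearranging, 31(x² - 8x) + 44(y² + 14y) = 1440.
Complete the square: 31(x - 4)² + 44(y + 7)² = 1440 + 496 + 2156 = 4092
Dividing both sides by 4092: (x - 4)²/132 + (y + 7)²/93 = 1
Ellipse, center (4, -7), major axis horizontal; a² = 132, b² = 93.
a² = 132 so a = 2√33; the major axis has length 2a = 4√33.

4√33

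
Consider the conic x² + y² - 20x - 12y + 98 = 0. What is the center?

Group the x- and y-terms: (x² - 20x) + (y² - 12y) = -98
(x - 10)² + (y - 6)² = -98 + 100 + 36 = 38
So (x - 10)² + (y - 6)² = 38.
Circle centered at (10, 6) with r² = 38.

(10, 6)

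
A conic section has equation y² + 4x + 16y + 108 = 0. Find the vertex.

Only y is squared. Complete the square in y: (y + 8)² = -4(x + 11).
Vertex (-11, -8); 4p = -4 so p = -1. Opens left.

(-11, -8)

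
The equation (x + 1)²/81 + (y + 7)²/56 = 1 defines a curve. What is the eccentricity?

e = 5/9

Center (-1, -7). The larger denominator 81 sits under the x-term, so the major axis is horizontal; a² = 81, b² = 56.
c² = a² - b² = 25, so c = 5.
e = c/a = 5/9.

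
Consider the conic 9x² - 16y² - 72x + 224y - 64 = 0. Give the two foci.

Group the x- and y-terms: 9(x² - 8x) -16(y² - 14y) = 64
9(x - 4)² -16(y - 7)² = 64 + 144 - 784 = -576
Divide by -576: (y - 7)²/36 - (x - 4)²/64 = 1
Hyperbola, center (4, 7), transverse axis vertical; a² = 36, b² = 64.
c² = a² + b² = 36 + 64 = 100, so c = 10.
Foci lie on the vertical axis through the center: (h, k ± c).

(4, -3) and (4, 17)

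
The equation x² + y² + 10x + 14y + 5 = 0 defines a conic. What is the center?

(-5, -7)

(x² + 10x) + (y² + 14y) = -5
Completing the square gives (x + 5)² + (y + 7)² = -5 + 25 + 49 = 69.
So (x + 5)² + (y + 7)² = 69.
Circle centered at (-5, -7) with r² = 69.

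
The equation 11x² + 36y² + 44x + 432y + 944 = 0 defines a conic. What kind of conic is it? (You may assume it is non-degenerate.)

ellipse

No xy term. Coefficients of x² and y² are A = 11, C = 36.
A and C have the same sign but A ≠ C ⇒ ellipse.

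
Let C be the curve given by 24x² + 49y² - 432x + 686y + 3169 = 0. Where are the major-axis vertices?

24(x² - 18x) + 49(y² + 14y) = -3169
Complete the square in x and y: 24(x - 9)² + 49(y + 7)² = -3169 + 1944 + 2401 = 1176
Divide through by 1176 to get (x - 9)²/49 + (y + 7)²/24 = 1.
Ellipse, center (9, -7), major axis horizontal; a² = 49, b² = 24.
a = 7. Vertices at (h ± a, k).

(2, -7) and (16, -7)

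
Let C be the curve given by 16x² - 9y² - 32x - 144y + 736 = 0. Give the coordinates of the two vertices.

Group the x- and y-terms: 16(x² - 2x) -9(y² + 16y) = -736
Completing the square gives 16(x - 1)² -9(y + 8)² = -736 + 16 - 576 = -1296.
Divide by -1296: (y + 8)²/144 - (x - 1)²/81 = 1
Hyperbola, center (1, -8), transverse axis vertical; a² = 144, b² = 81.
a = 12. Vertices at (h, k ± a).

(1, -20) and (1, 4)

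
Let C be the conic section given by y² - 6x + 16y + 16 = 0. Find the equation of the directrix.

Only y is squared. Complete the square in y: (y + 8)² = 6(x + 8).
Vertex (-8, -8); 4p = 6 so p = 3/2. Opens right.
Directrix is the vertical line x = h − p = -8 − (3/2) = -19/2.

x = -19/2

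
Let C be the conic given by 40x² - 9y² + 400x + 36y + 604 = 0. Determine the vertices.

(-8, 2) and (-2, 2)

Collect terms: 40(x² + 10x) -9(y² - 4y) = -604
40(x + 5)² -9(y - 2)² = -604 + 1000 - 36 = 360
Divide by 360: (x + 5)²/9 - (y - 2)²/40 = 1
Hyperbola, center (-5, 2), transverse axis horizontal; a² = 9, b² = 40.
a = 3. Vertices at (h ± a, k).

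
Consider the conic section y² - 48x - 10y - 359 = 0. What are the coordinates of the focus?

Only y is squared. Complete the square in y: (y - 5)² = 48(x + 8).
Vertex (-8, 5); 4p = 48 so p = 12. Opens right.
Focus is p units from the vertex along the axis: (h + p, k).

(4, 5)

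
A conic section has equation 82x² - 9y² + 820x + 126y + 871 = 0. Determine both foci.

Collect terms: 82(x² + 10x) -9(y² - 14y) = -871
Completing the square gives 82(x + 5)² -9(y - 7)² = -871 + 2050 - 441 = 738.
Dividing both sides by 738: (x + 5)²/9 - (y - 7)²/82 = 1
Hyperbola, center (-5, 7), transverse axis horizontal; a² = 9, b² = 82.
c² = a² + b² = 9 + 82 = 91, so c = √91.
Foci lie on the horizontal axis through the center: (h ± c, k).

(-5 - √91, 7) and (-5 + √91, 7)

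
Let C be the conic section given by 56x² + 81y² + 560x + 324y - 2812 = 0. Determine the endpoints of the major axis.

Group the x- and y-terms: 56(x² + 10x) + 81(y² + 4y) = 2812
Complete the square in x and y: 56(x + 5)² + 81(y + 2)² = 2812 + 1400 + 324 = 4536
Divide through by 4536 to get (x + 5)²/81 + (y + 2)²/56 = 1.
Ellipse, center (-5, -2), major axis horizontal; a² = 81, b² = 56.
a = 9. Vertices at (h ± a, k).

(-14, -2) and (4, -2)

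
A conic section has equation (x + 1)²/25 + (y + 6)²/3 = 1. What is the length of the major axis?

10

Center (-1, -6). The larger denominator 25 sits under the x-term, so the major axis is horizontal; a² = 25, b² = 3.
a² = 25 so a = 5; the major axis has length 2a = 10.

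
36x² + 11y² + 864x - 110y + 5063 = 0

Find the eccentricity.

36(x² + 24x) + 11(y² - 10y) = -5063
Complete the square: 36(x + 12)² + 11(y - 5)² = -5063 + 5184 + 275 = 396
Divide through by 396 to get (x + 12)²/11 + (y - 5)²/36 = 1.
Ellipse, center (-12, 5), major axis vertical; a² = 36, b² = 11.
c² = a² - b² = 25, so c = 5.
e = c/a = 5/6.

e = 5/6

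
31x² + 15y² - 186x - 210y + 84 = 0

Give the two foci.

(3, 7 - 4√2) and (3, 7 + 4√2)

Group: 31(x² - 6x) + 15(y² - 14y) = -84
Completing the square gives 31(x - 3)² + 15(y - 7)² = -84 + 279 + 735 = 930.
Divide by 930: (x - 3)²/30 + (y - 7)²/62 = 1
Ellipse, center (3, 7), major axis vertical; a² = 62, b² = 30.
c² = a² - b² = 62 - 30 = 32, so c = 4√2.
Foci lie on the vertical axis through the center: (h, k ± c).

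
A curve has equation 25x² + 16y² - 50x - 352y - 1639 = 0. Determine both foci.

25(x² - 2x) + 16(y² - 22y) = 1639
Completing the square gives 25(x - 1)² + 16(y - 11)² = 1639 + 25 + 1936 = 3600.
Divide through by 3600 to get (x - 1)²/144 + (y - 11)²/225 = 1.
Ellipse, center (1, 11), major axis vertical; a² = 225, b² = 144.
c² = a² - b² = 225 - 144 = 81, so c = 9.
Foci lie on the vertical axis through the center: (h, k ± c).

(1, 2) and (1, 20)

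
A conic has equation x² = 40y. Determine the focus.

(0, 10)

Vertex (0, 0); 4p = 40 so p = 10. Opens up.
Focus is p units from the vertex along the axis: (h, k + p).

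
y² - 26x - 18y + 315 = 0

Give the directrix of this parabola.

Only y is squared. Complete the square in y: (y - 9)² = 26(x - 9).
Vertex (9, 9); 4p = 26 so p = 13/2. Opens right.
Directrix is the vertical line x = h − p = 9 − (13/2) = 5/2.

x = 5/2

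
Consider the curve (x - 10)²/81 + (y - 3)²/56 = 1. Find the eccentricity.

e = 5/9

Center (10, 3). The larger denominator 81 sits under the x-term, so the major axis is horizontal; a² = 81, b² = 56.
c² = a² - b² = 25, so c = 5.
e = c/a = 5/9.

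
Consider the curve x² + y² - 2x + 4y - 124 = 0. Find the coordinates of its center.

(1, -2)

(x² - 2x) + (y² + 4y) = 124
Complete the square: (x - 1)² + (y + 2)² = 124 + 1 + 4 = 129
So (x - 1)² + (y + 2)² = 129.
Circle centered at (1, -2) with r² = 129.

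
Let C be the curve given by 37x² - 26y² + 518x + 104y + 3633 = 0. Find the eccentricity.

e = 3√259/37

Rearranging, 37(x² + 14x) -26(y² - 4y) = -3633.
Complete the square: 37(x + 7)² -26(y - 2)² = -3633 + 1813 - 104 = -1924
Dividing both sides by -1924: (y - 2)²/74 - (x + 7)²/52 = 1
Hyperbola, center (-7, 2), transverse axis vertical; a² = 74, b² = 52.
c² = a² + b² = 126, so c = 3√14.
e = c/a = 3√14/√74 = 3√259/37.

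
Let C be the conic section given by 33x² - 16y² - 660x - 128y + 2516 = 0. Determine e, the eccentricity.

e = 7/4

Rearranging, 33(x² - 20x) -16(y² + 8y) = -2516.
Complete the square: 33(x - 10)² -16(y + 4)² = -2516 + 3300 - 256 = 528
Divide by 528: (x - 10)²/16 - (y + 4)²/33 = 1
Hyperbola, center (10, -4), transverse axis horizontal; a² = 16, b² = 33.
c² = a² + b² = 49, so c = 7.
e = c/a = 7/4.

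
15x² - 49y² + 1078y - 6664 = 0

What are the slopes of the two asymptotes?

√15/7 and -√15/7

Group: 15x² -49(y² - 22y) = 6664
15x² -49(y - 11)² = 6664 + 0 - 5929 = 735
Divide through by 735 to get x²/49 - (y - 11)²/15 = 1.
Hyperbola, center (0, 11), transverse axis horizontal; a² = 49, b² = 15.
For a horizontal hyperbola the asymptotes have slope ±b/a.
Here that is ±√15/7.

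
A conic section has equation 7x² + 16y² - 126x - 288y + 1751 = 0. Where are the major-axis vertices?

(5, 9) and (13, 9)

7(x² - 18x) + 16(y² - 18y) = -1751
Completing the square gives 7(x - 9)² + 16(y - 9)² = -1751 + 567 + 1296 = 112.
Divide by 112: (x - 9)²/16 + (y - 9)²/7 = 1
Ellipse, center (9, 9), major axis horizontal; a² = 16, b² = 7.
a = 4. Vertices at (h ± a, k).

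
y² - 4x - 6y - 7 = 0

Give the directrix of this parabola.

Only y is squared. Complete the square in y: (y - 3)² = 4(x + 4).
Vertex (-4, 3); 4p = 4 so p = 1. Opens right.
Directrix is the vertical line x = h − p = -4 − (1) = -5.

x = -5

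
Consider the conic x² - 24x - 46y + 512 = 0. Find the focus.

(12, 39/2)

Only x is squared. Complete the square in x: (x - 12)² = 46(y - 8).
Vertex (12, 8); 4p = 46 so p = 23/2. Opens up.
Focus is p units from the vertex along the axis: (h, k + p).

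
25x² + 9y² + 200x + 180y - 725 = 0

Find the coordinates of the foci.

Group the x- and y-terms: 25(x² + 8x) + 9(y² + 20y) = 725
25(x + 4)² + 9(y + 10)² = 725 + 400 + 900 = 2025
Divide by 2025: (x + 4)²/81 + (y + 10)²/225 = 1
Ellipse, center (-4, -10), major axis vertical; a² = 225, b² = 81.
c² = a² - b² = 225 - 81 = 144, so c = 12.
Foci lie on the vertical axis through the center: (h, k ± c).

(-4, -22) and (-4, 2)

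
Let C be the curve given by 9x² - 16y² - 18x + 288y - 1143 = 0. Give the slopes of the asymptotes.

Rearranging, 9(x² - 2x) -16(y² - 18y) = 1143.
Complete the square in x and y: 9(x - 1)² -16(y - 9)² = 1143 + 9 - 1296 = -144
Divide through by -144 to get (y - 9)²/9 - (x - 1)²/16 = 1.
Hyperbola, center (1, 9), transverse axis vertical; a² = 9, b² = 16.
For a vertical hyperbola the asymptotes have slope ±a/b.
Here that is ±3/4.

3/4 and -3/4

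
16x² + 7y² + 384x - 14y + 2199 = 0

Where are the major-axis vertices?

(-12, -3) and (-12, 5)

Group the x- and y-terms: 16(x² + 24x) + 7(y² - 2y) = -2199
Completing the square gives 16(x + 12)² + 7(y - 1)² = -2199 + 2304 + 7 = 112.
Divide through by 112 to get (x + 12)²/7 + (y - 1)²/16 = 1.
Ellipse, center (-12, 1), major axis vertical; a² = 16, b² = 7.
a = 4. Vertices at (h, k ± a).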